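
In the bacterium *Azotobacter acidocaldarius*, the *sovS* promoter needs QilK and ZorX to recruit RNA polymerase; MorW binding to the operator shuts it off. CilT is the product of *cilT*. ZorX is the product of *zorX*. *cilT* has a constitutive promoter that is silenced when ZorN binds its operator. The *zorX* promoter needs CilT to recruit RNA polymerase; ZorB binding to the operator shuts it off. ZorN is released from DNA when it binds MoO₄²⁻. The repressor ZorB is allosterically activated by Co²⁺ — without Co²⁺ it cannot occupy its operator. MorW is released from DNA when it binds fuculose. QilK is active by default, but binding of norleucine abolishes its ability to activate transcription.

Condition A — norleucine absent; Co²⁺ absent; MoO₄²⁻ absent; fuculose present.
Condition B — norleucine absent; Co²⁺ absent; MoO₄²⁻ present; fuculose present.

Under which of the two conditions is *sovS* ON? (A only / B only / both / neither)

B only

Condition A:
Norleucine is absent, so QilK is active.
Co²⁺ is absent, so ZorB is inactive.
MoO₄²⁻ is absent, so ZorN is active.
With repressor ZorN bound, *cilT* is not transcribed.
So CilT is not produced.
Required activator CilT is absent, so *zorX* is not transcribed.
So ZorX is not produced.
Fuculose is present, so MorW is inactive.
Required activator ZorX is absent, so *sovS* is not transcribed.
→ *sovS* is OFF in A.
Condition B:
Norleucine is absent, so QilK is active.
Co²⁺ is absent, so ZorB is inactive.
MoO₄²⁻ is present, so ZorN is inactive.
With no repressor bound, *cilT* is transcribed.
So CilT is produced and active.
No repressor is bound and CilT is active, so *zorX* is transcribed.
So ZorX is produced and active.
Fuculose is present, so MorW is inactive.
No repressor is bound and QilK and ZorX are active, so *sovS* is transcribed.
→ *sovS* is ON in B.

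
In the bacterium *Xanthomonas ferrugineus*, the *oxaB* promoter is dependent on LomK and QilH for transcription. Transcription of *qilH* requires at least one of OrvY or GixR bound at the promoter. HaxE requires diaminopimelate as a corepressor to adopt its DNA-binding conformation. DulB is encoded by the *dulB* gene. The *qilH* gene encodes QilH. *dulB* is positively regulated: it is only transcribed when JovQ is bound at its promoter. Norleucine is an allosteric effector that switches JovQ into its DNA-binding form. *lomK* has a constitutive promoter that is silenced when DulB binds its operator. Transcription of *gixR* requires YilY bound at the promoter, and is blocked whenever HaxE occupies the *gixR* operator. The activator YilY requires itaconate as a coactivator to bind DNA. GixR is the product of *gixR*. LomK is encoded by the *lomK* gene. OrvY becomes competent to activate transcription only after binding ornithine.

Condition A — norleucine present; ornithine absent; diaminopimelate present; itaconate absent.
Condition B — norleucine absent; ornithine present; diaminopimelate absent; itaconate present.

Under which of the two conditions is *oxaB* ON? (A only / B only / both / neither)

B only

Condition A:
Norleucine is present, so JovQ is active.
No repressor is bound and JovQ is active, so *dulB* is transcribed.
So DulB is produced and active.
With repressor DulB bound, *lomK* is not transcribed.
So LomK is not produced.
Ornithine is absent, so OrvY is inactive.
Diaminopimelate is present, so HaxE is active.
Itaconate is absent, so YilY is inactive.
With repressor HaxE bound, *gixR* is not transcribed.
So GixR is not produced.
No activator is available at the *qilH* promoter, so *qilH* is not transcribed.
So QilH is not produced.
Required activator LomK is absent, so *oxaB* is not transcribed.
→ *oxaB* is OFF in A.
Condition B:
Norleucine is absent, so JovQ is inactive.
Required activator JovQ is absent, so *dulB* is not transcribed.
So DulB is not produced.
With no repressor bound, *lomK* is transcribed.
So LomK is produced and active.
Ornithine is present, so OrvY is active.
Diaminopimelate is absent, so HaxE is inactive.
Itaconate is present, so YilY is active.
No repressor is bound and YilY is active, so *gixR* is transcribed.
So GixR is produced and active.
Activator OrvY is present, so *qilH* is transcribed.
So QilH is produced and active.
No repressor is bound and LomK and QilH are active, so *oxaB* is transcribed.
→ *oxaB* is ON in B.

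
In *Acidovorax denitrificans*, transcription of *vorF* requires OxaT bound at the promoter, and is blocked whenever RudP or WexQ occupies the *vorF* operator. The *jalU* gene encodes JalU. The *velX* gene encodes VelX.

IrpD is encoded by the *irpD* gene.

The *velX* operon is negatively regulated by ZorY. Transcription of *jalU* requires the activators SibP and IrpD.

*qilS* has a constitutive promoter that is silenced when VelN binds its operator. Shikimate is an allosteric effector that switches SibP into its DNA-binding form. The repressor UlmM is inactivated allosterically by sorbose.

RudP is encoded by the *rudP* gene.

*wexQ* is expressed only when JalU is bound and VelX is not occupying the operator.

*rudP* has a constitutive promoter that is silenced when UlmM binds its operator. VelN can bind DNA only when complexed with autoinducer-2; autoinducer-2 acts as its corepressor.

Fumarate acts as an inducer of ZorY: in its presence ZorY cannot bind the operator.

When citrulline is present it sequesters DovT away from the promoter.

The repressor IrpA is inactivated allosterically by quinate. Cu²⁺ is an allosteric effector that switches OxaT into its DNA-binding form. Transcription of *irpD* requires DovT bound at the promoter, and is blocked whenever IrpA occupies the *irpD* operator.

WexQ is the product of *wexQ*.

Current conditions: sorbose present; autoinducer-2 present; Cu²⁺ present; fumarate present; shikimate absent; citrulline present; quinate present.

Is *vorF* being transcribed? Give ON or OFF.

OFF

Sorbose is present, so UlmM is inactive.
With no repressor bound, *rudP* is transcribed.
So RudP is produced and active.
Cu²⁺ is present, so OxaT is active.
Shikimate is absent, so SibP is inactive.
Quinate is present, so IrpA is inactive.
Citrulline is present, so DovT is inactive.
Required activator DovT is absent, so *irpD* is not transcribed.
So IrpD is not produced.
Required activator SibP is absent, so *jalU* is not transcribed.
So JalU is not produced.
Fumarate is present, so ZorY is inactive.
With no repressor bound, *velX* is transcribed.
So VelX is produced and active.
With repressor VelX bound, *wexQ* is not transcribed.
So WexQ is not produced.
With repressor RudP bound, *vorF* is not transcribed.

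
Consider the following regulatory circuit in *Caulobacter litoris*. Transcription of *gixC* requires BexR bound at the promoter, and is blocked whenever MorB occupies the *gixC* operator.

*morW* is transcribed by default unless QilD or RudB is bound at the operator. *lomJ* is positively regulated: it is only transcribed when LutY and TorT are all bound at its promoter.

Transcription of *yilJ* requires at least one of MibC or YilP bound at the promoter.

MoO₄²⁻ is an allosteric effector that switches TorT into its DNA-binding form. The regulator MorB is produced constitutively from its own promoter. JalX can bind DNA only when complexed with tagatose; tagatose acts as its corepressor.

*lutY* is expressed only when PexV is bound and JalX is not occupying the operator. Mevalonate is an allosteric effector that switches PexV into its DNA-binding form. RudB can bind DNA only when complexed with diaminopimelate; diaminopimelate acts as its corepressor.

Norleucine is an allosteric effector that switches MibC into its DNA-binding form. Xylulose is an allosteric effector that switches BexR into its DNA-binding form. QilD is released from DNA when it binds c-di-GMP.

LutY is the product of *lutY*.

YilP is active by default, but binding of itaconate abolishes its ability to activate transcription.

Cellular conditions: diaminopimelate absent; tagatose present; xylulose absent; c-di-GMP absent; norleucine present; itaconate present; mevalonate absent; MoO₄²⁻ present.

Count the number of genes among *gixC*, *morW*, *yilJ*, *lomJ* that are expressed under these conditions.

MorB is produced constitutively and is active.
Xylulose is absent, so BexR is inactive.
With repressor MorB bound, *gixC* is not transcribed.
→ *gixC* is OFF.
c-di-GMP is absent, so QilD is active.
Diaminopimelate is absent, so RudB is inactive.
With repressor QilD bound, *morW* is not transcribed.
→ *morW* is OFF.
Norleucine is present, so MibC is active.
Itaconate is present, so YilP is inactive.
Activator MibC is present, so *yilJ* is transcribed.
→ *yilJ* is ON.
Mevalonate is absent, so PexV is inactive.
Tagatose is present, so JalX is active.
With repressor JalX bound, *lutY* is not transcribed.
So LutY is not produced.
MoO₄²⁻ is present, so TorT is active.
Required activator LutY is absent, so *lomJ* is not transcribed.
→ *lomJ* is OFF.
1 of the 4 genes is transcribed.

1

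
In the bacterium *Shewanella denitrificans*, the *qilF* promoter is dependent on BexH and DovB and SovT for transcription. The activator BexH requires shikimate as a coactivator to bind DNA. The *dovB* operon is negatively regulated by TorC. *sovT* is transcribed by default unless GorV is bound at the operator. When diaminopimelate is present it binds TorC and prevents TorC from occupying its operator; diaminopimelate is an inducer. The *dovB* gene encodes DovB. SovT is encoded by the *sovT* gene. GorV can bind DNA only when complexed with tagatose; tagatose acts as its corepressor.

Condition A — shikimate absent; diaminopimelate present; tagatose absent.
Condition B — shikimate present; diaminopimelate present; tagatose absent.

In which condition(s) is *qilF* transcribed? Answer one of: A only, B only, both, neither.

B only

Condition A:
Shikimate is absent, so BexH is inactive.
Diaminopimelate is present, so TorC is inactive.
With no repressor bound, *dovB* is transcribed.
So DovB is produced and active.
Tagatose is absent, so GorV is inactive.
With no repressor bound, *sovT* is transcribed.
So SovT is produced and active.
Required activator BexH is absent, so *qilF* is not transcribed.
→ *qilF* is OFF in A.
Condition B:
Shikimate is present, so BexH is active.
Diaminopimelate is present, so TorC is inactive.
With no repressor bound, *dovB* is transcribed.
So DovB is produced and active.
Tagatose is absent, so GorV is inactive.
With no repressor bound, *sovT* is transcribed.
So SovT is produced and active.
No repressor is bound and BexH and DovB and SovT are active, so *qilF* is transcribed.
→ *qilF* is ON in B.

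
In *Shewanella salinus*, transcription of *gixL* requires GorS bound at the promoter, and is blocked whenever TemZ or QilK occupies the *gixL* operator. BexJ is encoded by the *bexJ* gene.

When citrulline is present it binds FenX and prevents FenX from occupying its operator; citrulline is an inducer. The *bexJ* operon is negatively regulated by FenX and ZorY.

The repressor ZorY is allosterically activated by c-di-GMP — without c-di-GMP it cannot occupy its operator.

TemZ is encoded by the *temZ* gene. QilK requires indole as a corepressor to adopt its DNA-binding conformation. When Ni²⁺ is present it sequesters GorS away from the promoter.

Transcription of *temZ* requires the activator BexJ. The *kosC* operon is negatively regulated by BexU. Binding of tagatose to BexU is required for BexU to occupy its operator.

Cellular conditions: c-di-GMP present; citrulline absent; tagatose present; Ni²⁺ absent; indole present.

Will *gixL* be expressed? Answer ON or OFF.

OFF

Ni²⁺ is absent, so GorS is active.
Citrulline is absent, so FenX is active.
c-di-GMP is present, so ZorY is active.
With repressor FenX bound, *bexJ* is not transcribed.
So BexJ is not produced.
Required activator BexJ is absent, so *temZ* is not transcribed.
So TemZ is not produced.
Indole is present, so QilK is active.
With repressor QilK bound, *gixL* is not transcribed.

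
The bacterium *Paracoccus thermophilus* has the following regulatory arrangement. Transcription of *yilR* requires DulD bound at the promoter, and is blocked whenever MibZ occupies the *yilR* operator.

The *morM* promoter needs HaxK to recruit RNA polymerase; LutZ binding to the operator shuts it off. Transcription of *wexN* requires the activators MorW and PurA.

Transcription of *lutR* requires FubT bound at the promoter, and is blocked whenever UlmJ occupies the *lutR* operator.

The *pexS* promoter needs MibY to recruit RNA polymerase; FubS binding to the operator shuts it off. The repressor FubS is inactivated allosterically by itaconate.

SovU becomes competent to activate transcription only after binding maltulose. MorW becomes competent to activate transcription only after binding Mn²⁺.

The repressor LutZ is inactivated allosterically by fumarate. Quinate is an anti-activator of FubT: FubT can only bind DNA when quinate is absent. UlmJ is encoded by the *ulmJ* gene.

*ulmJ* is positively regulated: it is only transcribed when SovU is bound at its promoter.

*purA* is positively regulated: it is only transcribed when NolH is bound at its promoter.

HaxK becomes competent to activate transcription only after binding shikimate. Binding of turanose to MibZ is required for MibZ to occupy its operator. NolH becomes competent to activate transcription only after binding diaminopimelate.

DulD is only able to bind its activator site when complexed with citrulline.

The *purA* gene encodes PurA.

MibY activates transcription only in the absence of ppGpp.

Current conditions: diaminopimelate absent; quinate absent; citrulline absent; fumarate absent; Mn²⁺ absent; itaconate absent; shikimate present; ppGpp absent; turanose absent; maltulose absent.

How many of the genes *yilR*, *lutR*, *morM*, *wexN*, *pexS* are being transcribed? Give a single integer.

Turanose is absent, so MibZ is inactive.
Citrulline is absent, so DulD is inactive.
Required activator DulD is absent, so *yilR* is not transcribed.
→ *yilR* is OFF.
Quinate is absent, so FubT is active.
Maltulose is absent, so SovU is inactive.
Required activator SovU is absent, so *ulmJ* is not transcribed.
So UlmJ is not produced.
No repressor is bound and FubT is active, so *lutR* is transcribed.
→ *lutR* is ON.
Fumarate is absent, so LutZ is active.
Shikimate is present, so HaxK is active.
With repressor LutZ bound, *morM* is not transcribed.
→ *morM* is OFF.
Mn²⁺ is absent, so MorW is inactive.
Diaminopimelate is absent, so NolH is inactive.
Required activator NolH is absent, so *purA* is not transcribed.
So PurA is not produced.
Required activator MorW is absent, so *wexN* is not transcribed.
→ *wexN* is OFF.
ppGpp is absent, so MibY is active.
Itaconate is absent, so FubS is active.
With repressor FubS bound, *pexS* is not transcribed.
→ *pexS* is OFF.
1 of the 5 genes is transcribed.

1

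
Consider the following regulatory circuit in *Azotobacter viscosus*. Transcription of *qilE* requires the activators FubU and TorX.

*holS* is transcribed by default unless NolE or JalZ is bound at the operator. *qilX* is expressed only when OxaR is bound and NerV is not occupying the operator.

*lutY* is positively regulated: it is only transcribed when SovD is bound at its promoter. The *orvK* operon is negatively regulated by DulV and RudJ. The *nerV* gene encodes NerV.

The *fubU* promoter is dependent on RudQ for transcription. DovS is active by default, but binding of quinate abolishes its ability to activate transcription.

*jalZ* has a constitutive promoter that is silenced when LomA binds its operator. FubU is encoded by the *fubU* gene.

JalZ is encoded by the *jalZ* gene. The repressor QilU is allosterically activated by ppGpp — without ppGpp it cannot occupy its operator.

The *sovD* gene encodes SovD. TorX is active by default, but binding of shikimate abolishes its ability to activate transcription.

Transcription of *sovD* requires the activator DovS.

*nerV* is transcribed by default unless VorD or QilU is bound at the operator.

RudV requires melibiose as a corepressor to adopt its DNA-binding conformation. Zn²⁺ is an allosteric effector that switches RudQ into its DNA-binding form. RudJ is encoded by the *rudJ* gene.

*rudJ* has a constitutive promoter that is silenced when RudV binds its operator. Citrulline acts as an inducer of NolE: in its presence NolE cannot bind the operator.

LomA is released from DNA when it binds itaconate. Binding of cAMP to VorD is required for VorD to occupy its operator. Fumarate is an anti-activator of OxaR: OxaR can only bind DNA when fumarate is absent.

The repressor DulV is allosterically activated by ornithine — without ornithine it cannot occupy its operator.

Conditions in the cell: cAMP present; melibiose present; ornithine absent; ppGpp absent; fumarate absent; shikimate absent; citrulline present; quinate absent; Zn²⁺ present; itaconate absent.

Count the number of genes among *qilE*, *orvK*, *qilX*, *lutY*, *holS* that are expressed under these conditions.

Zn²⁺ is present, so RudQ is active.
No repressor is bound and RudQ is active, so *fubU* is transcribed.
So FubU is produced and active.
Shikimate is absent, so TorX is active.
No repressor is bound and FubU and TorX are active, so *qilE* is transcribed.
→ *qilE* is ON.
Ornithine is absent, so DulV is inactive.
Melibiose is present, so RudV is active.
With repressor RudV bound, *rudJ* is not transcribed.
So RudJ is not produced.
With no repressor bound, *orvK* is transcribed.
→ *orvK* is ON.
Fumarate is absent, so OxaR is active.
cAMP is present, so VorD is active.
ppGpp is absent, so QilU is inactive.
With repressor VorD bound, *nerV* is not transcribed.
So NerV is not produced.
No repressor is bound and OxaR is active, so *qilX* is transcribed.
→ *qilX* is ON.
Quinate is absent, so DovS is active.
No repressor is bound and DovS is active, so *sovD* is transcribed.
So SovD is produced and active.
No repressor is bound and SovD is active, so *lutY* is transcribed.
→ *lutY* is ON.
Citrulline is present, so NolE is inactive.
Itaconate is absent, so LomA is active.
With repressor LomA bound, *jalZ* is not transcribed.
So JalZ is not produced.
With no repressor bound, *holS* is transcribed.
→ *holS* is ON.
5 of the 5 genes are transcribed.

5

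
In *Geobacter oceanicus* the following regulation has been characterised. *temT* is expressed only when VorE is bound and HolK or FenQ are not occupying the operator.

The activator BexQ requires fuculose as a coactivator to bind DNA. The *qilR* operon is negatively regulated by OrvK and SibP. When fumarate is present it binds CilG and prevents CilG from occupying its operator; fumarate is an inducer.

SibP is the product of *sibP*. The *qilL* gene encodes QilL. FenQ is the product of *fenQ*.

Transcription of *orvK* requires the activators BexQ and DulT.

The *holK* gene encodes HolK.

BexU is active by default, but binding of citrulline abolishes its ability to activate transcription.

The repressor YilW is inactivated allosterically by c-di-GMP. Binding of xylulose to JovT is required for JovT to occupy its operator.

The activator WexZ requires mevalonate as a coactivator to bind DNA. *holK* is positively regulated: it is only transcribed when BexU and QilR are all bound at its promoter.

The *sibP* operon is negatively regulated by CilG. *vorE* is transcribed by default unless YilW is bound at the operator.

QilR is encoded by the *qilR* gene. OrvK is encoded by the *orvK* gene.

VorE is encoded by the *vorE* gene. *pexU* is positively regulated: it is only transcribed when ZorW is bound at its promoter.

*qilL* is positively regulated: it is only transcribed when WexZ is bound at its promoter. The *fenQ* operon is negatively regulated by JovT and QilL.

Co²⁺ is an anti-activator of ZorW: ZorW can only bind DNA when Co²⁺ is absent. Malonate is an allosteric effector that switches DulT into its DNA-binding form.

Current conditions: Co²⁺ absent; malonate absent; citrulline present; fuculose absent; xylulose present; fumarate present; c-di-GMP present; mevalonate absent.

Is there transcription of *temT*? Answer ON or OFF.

ON

Citrulline is present, so BexU is inactive.
Fuculose is absent, so BexQ is inactive.
Malonate is absent, so DulT is inactive.
Required activator BexQ is absent, so *orvK* is not transcribed.
So OrvK is not produced.
Fumarate is present, so CilG is inactive.
With no repressor bound, *sibP* is transcribed.
So SibP is produced and active.
With repressor SibP bound, *qilR* is not transcribed.
So QilR is not produced.
Required activator BexU is absent, so *holK* is not transcribed.
So HolK is not produced.
Xylulose is present, so JovT is active.
Mevalonate is absent, so WexZ is inactive.
Required activator WexZ is absent, so *qilL* is not transcribed.
So QilL is not produced.
With repressor JovT bound, *fenQ* is not transcribed.
So FenQ is not produced.
c-di-GMP is present, so YilW is inactive.
With no repressor bound, *vorE* is transcribed.
So VorE is produced and active.
No repressor is bound and VorE is active, so *temT* is transcribed.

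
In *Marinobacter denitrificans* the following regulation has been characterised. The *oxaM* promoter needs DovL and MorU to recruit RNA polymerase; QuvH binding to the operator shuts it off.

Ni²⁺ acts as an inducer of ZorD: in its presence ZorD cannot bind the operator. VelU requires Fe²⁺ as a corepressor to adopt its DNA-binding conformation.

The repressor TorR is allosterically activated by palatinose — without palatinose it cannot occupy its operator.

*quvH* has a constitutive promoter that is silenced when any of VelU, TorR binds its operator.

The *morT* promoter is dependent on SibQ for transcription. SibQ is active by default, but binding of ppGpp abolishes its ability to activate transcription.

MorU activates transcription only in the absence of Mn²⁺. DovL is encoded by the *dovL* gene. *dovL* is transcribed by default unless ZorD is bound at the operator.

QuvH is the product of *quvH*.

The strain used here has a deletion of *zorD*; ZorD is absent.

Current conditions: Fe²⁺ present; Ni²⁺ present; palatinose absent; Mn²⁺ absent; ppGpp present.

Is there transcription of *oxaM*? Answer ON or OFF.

ON

ZorD is non-functional in this strain, so it has no effect.
With no repressor bound, *dovL* is transcribed.
So DovL is produced and active.
Mn²⁺ is absent, so MorU is active.
Fe²⁺ is present, so VelU is active.
Palatinose is absent, so TorR is inactive.
With repressor VelU bound, *quvH* is not transcribed.
So QuvH is not produced.
No repressor is bound and DovL and MorU are active, so *oxaM* is transcribed.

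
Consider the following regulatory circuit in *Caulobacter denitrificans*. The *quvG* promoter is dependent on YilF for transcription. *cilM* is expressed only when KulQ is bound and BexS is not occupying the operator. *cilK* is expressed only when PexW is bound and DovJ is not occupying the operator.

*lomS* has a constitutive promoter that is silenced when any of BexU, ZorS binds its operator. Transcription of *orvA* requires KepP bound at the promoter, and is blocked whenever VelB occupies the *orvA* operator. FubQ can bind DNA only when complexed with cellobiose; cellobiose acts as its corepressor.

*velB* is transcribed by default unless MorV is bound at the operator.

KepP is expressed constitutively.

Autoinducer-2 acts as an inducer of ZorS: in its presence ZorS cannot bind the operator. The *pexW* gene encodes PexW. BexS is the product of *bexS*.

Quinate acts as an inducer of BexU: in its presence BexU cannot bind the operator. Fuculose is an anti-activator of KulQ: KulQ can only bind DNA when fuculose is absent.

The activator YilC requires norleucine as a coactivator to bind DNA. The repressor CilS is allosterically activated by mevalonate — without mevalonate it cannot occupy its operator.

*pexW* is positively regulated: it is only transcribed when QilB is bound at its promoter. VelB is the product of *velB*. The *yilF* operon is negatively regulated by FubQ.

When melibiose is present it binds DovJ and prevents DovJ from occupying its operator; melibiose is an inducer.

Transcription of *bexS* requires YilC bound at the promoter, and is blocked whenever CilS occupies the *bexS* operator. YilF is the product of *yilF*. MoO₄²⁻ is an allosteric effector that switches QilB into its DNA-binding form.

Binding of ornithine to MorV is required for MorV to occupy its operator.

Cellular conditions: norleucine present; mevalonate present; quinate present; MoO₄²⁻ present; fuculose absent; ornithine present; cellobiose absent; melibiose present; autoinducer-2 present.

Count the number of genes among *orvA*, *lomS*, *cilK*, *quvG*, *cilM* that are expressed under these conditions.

5

KepP is produced constitutively and is active.
Ornithine is present, so MorV is active.
With repressor MorV bound, *velB* is not transcribed.
So VelB is not produced.
No repressor is bound and KepP is active, so *orvA* is transcribed.
→ *orvA* is ON.
Quinate is present, so BexU is inactive.
Autoinducer-2 is present, so ZorS is inactive.
With no repressor bound, *lomS* is transcribed.
→ *lomS* is ON.
Melibiose is present, so DovJ is inactive.
MoO₄²⁻ is present, so QilB is active.
No repressor is bound and QilB is active, so *pexW* is transcribed.
So PexW is produced and active.
No repressor is bound and PexW is active, so *cilK* is transcribed.
→ *cilK* is ON.
Cellobiose is absent, so FubQ is inactive.
With no repressor bound, *yilF* is transcribed.
So YilF is produced and active.
No repressor is bound and YilF is active, so *quvG* is transcribed.
→ *quvG* is ON.
Fuculose is absent, so KulQ is active.
Mevalonate is present, so CilS is active.
Norleucine is present, so YilC is active.
With repressor CilS bound, *bexS* is not transcribed.
So BexS is not produced.
No repressor is bound and KulQ is active, so *cilM* is transcribed.
→ *cilM* is ON.
5 of the 5 genes are transcribed.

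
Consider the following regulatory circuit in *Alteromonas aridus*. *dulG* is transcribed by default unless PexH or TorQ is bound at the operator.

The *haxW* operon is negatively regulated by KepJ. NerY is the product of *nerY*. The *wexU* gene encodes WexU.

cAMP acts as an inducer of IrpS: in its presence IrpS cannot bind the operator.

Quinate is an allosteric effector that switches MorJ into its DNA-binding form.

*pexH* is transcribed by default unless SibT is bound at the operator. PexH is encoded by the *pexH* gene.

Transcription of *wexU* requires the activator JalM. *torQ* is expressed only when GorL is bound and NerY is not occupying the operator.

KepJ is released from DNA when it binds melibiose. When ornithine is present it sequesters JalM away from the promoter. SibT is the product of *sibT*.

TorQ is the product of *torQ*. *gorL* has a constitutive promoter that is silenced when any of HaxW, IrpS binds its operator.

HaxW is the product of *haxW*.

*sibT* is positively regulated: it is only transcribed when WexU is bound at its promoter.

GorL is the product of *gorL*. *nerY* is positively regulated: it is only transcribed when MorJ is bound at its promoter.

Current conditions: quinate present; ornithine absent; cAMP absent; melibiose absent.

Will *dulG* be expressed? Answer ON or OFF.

Ornithine is absent, so JalM is active.
No repressor is bound and JalM is active, so *wexU* is transcribed.
So WexU is produced and active.
No repressor is bound and WexU is active, so *sibT* is transcribed.
So SibT is produced and active.
With repressor SibT bound, *pexH* is not transcribed.
So PexH is not produced.
Quinate is present, so MorJ is active.
No repressor is bound and MorJ is active, so *nerY* is transcribed.
So NerY is produced and active.
Melibiose is absent, so KepJ is active.
With repressor KepJ bound, *haxW* is not transcribed.
So HaxW is not produced.
cAMP is absent, so IrpS is active.
With repressor IrpS bound, *gorL* is not transcribed.
So GorL is not produced.
With repressor NerY bound, *torQ* is not transcribed.
So TorQ is not produced.
With no repressor bound, *dulG* is transcribed.

ON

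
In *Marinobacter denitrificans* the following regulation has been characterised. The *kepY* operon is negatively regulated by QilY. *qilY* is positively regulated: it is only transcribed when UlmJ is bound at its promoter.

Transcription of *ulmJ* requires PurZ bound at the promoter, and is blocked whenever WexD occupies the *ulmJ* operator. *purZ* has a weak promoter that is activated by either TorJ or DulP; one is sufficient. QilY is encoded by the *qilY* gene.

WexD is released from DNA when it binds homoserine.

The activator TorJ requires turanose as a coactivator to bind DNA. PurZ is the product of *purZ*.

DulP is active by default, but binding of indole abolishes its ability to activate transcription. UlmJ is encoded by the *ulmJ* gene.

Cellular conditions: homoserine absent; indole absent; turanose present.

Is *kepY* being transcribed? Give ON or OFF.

ON

Turanose is present, so TorJ is active.
Indole is absent, so DulP is active.
Activator TorJ is present, so *purZ* is transcribed.
So PurZ is produced and active.
Homoserine is absent, so WexD is active.
With repressor WexD bound, *ulmJ* is not transcribed.
So UlmJ is not produced.
Required activator UlmJ is absent, so *qilY* is not transcribed.
So QilY is not produced.
With no repressor bound, *kepY* is transcribed.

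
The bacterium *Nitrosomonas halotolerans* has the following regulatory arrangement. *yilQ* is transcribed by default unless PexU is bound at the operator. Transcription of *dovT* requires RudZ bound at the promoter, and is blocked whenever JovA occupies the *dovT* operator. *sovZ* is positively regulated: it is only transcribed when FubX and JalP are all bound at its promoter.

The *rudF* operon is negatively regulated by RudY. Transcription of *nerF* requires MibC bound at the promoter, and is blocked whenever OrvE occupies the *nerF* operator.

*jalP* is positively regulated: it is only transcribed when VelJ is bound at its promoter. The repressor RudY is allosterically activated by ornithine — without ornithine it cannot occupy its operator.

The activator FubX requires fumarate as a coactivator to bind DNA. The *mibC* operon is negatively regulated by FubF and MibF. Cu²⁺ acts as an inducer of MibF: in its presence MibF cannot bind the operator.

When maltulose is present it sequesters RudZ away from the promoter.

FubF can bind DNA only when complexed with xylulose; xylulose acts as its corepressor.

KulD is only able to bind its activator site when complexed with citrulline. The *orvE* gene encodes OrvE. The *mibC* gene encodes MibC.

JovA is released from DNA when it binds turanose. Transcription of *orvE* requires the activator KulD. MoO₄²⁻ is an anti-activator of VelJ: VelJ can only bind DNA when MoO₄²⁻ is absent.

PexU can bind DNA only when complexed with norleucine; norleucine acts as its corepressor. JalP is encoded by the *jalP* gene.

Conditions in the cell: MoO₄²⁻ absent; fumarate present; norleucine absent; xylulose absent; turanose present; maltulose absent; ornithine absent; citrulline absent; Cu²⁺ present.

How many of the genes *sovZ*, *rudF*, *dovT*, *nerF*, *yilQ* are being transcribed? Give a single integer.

Fumarate is present, so FubX is active.
MoO₄²⁻ is absent, so VelJ is active.
No repressor is bound and VelJ is active, so *jalP* is transcribed.
So JalP is produced and active.
No repressor is bound and FubX and JalP are active, so *sovZ* is transcribed.
→ *sovZ* is ON.
Ornithine is absent, so RudY is inactive.
With no repressor bound, *rudF* is transcribed.
→ *rudF* is ON.
Maltulose is absent, so RudZ is active.
Turanose is present, so JovA is inactive.
No repressor is bound and RudZ is active, so *dovT* is transcribed.
→ *dovT* is ON.
Citrulline is absent, so KulD is inactive.
Required activator KulD is absent, so *orvE* is not transcribed.
So OrvE is not produced.
Xylulose is absent, so FubF is inactive.
Cu²⁺ is present, so MibF is inactive.
With no repressor bound, *mibC* is transcribed.
So MibC is produced and active.
No repressor is bound and MibC is active, so *nerF* is transcribed.
→ *nerF* is ON.
Norleucine is absent, so PexU is inactive.
With no repressor bound, *yilQ* is transcribed.
→ *yilQ* is ON.
5 of the 5 genes are transcribed.

5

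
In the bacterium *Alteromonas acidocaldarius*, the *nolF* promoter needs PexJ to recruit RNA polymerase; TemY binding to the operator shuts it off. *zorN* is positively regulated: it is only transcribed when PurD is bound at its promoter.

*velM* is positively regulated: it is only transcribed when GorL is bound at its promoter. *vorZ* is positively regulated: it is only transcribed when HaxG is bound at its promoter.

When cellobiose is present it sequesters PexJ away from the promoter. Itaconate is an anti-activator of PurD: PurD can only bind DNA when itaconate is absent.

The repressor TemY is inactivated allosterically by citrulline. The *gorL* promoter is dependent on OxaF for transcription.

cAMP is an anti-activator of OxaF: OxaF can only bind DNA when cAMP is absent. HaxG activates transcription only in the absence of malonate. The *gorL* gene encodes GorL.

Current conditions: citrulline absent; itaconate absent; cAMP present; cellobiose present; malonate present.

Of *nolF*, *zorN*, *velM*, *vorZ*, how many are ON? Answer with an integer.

Citrulline is absent, so TemY is active.
Cellobiose is present, so PexJ is inactive.
With repressor TemY bound, *nolF* is not transcribed.
→ *nolF* is OFF.
Itaconate is absent, so PurD is active.
No repressor is bound and PurD is active, so *zorN* is transcribed.
→ *zorN* is ON.
cAMP is present, so OxaF is inactive.
Required activator OxaF is absent, so *gorL* is not transcribed.
So GorL is not produced.
Required activator GorL is absent, so *velM* is not transcribed.
→ *velM* is OFF.
Malonate is present, so HaxG is inactive.
Required activator HaxG is absent, so *vorZ* is not transcribed.
→ *vorZ* is OFF.
1 of the 4 genes is transcribed.

1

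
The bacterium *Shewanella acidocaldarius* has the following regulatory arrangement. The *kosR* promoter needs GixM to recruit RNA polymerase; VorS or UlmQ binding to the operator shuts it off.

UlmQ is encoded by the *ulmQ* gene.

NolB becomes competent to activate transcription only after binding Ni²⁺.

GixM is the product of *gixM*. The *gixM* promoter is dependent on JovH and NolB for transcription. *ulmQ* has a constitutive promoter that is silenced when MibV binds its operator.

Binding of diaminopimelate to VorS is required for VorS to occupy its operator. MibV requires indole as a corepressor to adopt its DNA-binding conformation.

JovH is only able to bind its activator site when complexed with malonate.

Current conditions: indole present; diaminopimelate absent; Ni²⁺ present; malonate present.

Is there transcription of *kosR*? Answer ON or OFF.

Diaminopimelate is absent, so VorS is inactive.
Malonate is present, so JovH is active.
Ni²⁺ is present, so NolB is active.
No repressor is bound and JovH and NolB are active, so *gixM* is transcribed.
So GixM is produced and active.
Indole is present, so MibV is active.
With repressor MibV bound, *ulmQ* is not transcribed.
So UlmQ is not produced.
No repressor is bound and GixM is active, so *kosR* is transcribed.

ON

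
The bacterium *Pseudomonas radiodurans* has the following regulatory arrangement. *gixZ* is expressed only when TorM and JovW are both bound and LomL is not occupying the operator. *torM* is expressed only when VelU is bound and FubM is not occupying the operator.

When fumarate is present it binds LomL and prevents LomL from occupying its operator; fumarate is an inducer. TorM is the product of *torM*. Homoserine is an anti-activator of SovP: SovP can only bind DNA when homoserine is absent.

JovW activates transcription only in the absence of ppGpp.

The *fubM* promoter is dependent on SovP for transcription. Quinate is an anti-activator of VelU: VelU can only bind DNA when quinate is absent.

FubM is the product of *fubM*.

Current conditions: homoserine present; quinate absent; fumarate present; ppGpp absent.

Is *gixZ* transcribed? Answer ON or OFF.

Fumarate is present, so LomL is inactive.
Homoserine is present, so SovP is inactive.
Required activator SovP is absent, so *fubM* is not transcribed.
So FubM is not produced.
Quinate is absent, so VelU is active.
No repressor is bound and VelU is active, so *torM* is transcribed.
So TorM is produced and active.
ppGpp is absent, so JovW is active.
No repressor is bound and TorM and JovW are active, so *gixZ* is transcribed.

ON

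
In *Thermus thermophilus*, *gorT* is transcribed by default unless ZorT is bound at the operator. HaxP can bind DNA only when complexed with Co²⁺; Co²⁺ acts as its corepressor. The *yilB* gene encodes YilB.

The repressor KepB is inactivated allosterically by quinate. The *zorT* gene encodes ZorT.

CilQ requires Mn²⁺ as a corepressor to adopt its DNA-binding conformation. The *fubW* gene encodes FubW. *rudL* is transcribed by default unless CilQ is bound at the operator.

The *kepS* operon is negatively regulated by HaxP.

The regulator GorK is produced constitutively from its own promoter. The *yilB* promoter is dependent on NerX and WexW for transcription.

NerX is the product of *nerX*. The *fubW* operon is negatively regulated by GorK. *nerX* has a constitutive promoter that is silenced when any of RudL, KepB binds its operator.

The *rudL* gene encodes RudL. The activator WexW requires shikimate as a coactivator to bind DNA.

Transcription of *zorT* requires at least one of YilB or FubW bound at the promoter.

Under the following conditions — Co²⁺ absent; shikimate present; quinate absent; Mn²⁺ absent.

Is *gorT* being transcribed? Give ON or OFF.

ON

Mn²⁺ is absent, so CilQ is inactive.
With no repressor bound, *rudL* is transcribed.
So RudL is produced and active.
Quinate is absent, so KepB is active.
With repressor RudL bound, *nerX* is not transcribed.
So NerX is not produced.
Shikimate is present, so WexW is active.
Required activator NerX is absent, so *yilB* is not transcribed.
So YilB is not produced.
GorK is produced constitutively and is active.
With repressor GorK bound, *fubW* is not transcribed.
So FubW is not produced.
No activator is available at the *zorT* promoter, so *zorT* is not transcribed.
So ZorT is not produced.
With no repressor bound, *gorT* is transcribed.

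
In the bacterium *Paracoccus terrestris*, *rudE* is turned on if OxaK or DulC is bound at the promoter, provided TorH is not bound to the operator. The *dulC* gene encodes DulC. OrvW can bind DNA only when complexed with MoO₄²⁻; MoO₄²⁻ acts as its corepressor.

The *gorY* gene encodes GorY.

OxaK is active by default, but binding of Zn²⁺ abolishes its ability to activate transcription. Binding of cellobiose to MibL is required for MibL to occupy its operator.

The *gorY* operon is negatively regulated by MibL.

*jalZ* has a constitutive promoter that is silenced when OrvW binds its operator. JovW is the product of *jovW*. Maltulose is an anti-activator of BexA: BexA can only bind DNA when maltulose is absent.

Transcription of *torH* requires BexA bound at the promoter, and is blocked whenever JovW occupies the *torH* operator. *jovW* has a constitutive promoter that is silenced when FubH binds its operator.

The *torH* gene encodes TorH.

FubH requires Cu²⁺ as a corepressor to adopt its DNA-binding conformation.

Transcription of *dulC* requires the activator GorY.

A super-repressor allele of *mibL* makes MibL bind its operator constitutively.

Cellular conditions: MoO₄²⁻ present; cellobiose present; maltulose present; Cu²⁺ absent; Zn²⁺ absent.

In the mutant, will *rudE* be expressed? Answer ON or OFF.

ON

Zn²⁺ is absent, so OxaK is active.
Cu²⁺ is absent, so FubH is inactive.
With no repressor bound, *jovW* is transcribed.
So JovW is produced and active.
Maltulose is present, so BexA is inactive.
With repressor JovW bound, *torH* is not transcribed.
So TorH is not produced.
MibL is constitutively active in this strain.
With repressor MibL bound, *gorY* is not transcribed.
So GorY is not produced.
Required activator GorY is absent, so *dulC* is not transcribed.
So DulC is not produced.
Activator OxaK is present, so *rudE* is transcribed.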